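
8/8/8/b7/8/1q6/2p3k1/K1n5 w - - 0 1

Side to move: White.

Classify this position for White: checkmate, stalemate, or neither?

White to move; white king on a1.
In check: no.
King squares — b1: attacked by Pc2; a2: attacked by Nc1; b2: attacked by Qb3.
Legal moves for White: none.
Not in check and no legal moves → stalemate.

stalemate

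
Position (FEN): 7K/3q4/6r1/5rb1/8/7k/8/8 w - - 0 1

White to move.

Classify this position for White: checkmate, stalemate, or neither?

White to move; white king on h8.
In check: no.
King squares — g7: attacked by Rg6; h7: attacked by Qd7; g8: attacked by Rg6.
Legal moves for White: none.
Not in check and no legal moves → stalemate.

stalemate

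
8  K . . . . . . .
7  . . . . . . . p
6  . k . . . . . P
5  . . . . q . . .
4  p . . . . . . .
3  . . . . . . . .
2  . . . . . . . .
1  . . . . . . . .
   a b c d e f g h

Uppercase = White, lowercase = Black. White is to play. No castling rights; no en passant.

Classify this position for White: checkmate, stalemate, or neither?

stalemate

White to move; white king on a8.
In check: no.
King squares — a7: attacked by Kb6; b7: attacked by Kb6; b8: attacked by Qe5.
Legal moves for White: none.
Not in check and no legal moves → stalemate.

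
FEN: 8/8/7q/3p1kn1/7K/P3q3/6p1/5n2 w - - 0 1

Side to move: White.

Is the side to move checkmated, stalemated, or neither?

White to move; white king on h4.
In check: yes, from the black queen on h6.
King squares — g3: attacked by Nf1; h3: attacked by Qe3; g4: attacked by Kf5; g5: attacked by Qe3; h5: attacked by Qh6.
Legal moves for White: none.
In check with no legal moves → checkmate.

checkmate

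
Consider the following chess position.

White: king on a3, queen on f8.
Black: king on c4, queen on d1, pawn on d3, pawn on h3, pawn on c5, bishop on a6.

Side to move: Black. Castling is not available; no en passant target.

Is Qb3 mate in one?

After Qb3: white king on a3; in check: yes, from the black queen on b3.
King squares — a2: attacked by Qb3; b2: attacked by Qb3; b3: attacked by Kc4; a4: attacked by Qb3; b4: attacked by Qb3.
White has no legal moves → checkmate.

yes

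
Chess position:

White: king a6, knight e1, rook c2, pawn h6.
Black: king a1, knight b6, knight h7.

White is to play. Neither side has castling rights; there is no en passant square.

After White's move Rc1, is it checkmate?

no

After Rc1: black king on a1; in check: yes, from the white rook on c1.
Black has 2 legal replies: Kb2, Ka2.
In check but a legal move exists → not checkmate.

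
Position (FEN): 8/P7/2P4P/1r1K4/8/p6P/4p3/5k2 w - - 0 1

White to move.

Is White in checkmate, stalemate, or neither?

White to move; white king on d5.
In check: yes, from the black rook on b5.
King squares — c4: available; d4: available; e4: available; c5: attacked by Rb5; e5: attacked by Rb5; c6: own pawn; d6: available; e6: available.
Legal moves for White: Ke6, Kd6, Ke4, Kd4, Kc4.
White is in check but has 5 legal moves → neither.

neither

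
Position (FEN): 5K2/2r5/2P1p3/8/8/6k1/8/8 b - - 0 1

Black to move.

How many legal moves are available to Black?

Black to move; king on g3.
In check: no.
Legal moves: Rc8+, Rh7, Rg7, Rf7+, Re7, Rd7, Rb7, Ra7, Rxc6, Kh4, Kg4, Kf4, Kh3, Kf3, Kh2, Kg2, Kf2, e5.
Count: 18.

18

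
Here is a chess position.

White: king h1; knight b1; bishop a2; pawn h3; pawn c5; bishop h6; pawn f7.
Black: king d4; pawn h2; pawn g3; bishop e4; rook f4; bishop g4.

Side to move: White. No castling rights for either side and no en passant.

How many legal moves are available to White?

White to move; king on h1.
In check: yes, from the black bishop on e4.
Legal moves: none.
Count: 0.

0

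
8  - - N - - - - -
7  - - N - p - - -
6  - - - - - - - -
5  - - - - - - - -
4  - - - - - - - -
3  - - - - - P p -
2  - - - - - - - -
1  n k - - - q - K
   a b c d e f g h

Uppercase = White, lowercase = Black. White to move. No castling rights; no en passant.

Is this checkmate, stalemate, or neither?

checkmate

White to move; white king on h1.
In check: yes, from the black queen on f1.
King squares — g1: attacked by Qf1; g2: attacked by Qf1; h2: attacked by Pg3.
Legal moves for White: none.
In check with no legal moves → checkmate.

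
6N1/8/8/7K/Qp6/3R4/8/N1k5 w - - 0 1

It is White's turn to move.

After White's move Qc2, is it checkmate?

After Qc2: black king on c1; in check: yes, from the white queen on c2.
King squares — b1: attacked by Qc2; d1: attacked by Qc2; b2: attacked by Qc2; c2: attacked by Na1; d2: attacked by Qc2.
Black has no legal moves → checkmate.

yes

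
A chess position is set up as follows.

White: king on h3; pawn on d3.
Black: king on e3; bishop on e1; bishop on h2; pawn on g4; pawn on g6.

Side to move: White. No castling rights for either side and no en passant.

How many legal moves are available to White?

White to move; king on h3.
In check: yes, from the black pawn on g4.
Legal moves: Kxg4, Kxh2, Kg2.
Count: 3.

3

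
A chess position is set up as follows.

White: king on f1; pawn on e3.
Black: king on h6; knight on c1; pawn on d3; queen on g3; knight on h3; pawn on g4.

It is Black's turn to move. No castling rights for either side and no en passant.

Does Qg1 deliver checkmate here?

After Qg1: white king on f1; in check: yes, from the black queen on g1.
King squares — e1: attacked by Qg1; g1: attacked by Nh3; e2: attacked by Nc1; f2: attacked by Qg1; g2: attacked by Qg1.
White has no legal moves → checkmate.

yes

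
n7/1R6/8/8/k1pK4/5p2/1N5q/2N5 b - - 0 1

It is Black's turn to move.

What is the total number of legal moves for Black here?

Black to move; king on a4.
In check: yes, from the white knight on b2.
Legal moves: Ka5, Ka3, Qxb2+.
Count: 3.

3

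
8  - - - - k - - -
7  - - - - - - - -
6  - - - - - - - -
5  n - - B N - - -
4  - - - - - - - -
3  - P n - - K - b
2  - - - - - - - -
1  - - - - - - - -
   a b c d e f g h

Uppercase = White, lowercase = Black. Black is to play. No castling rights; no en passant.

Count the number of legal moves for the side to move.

22

Black to move; king on e8.
In check: no.
Legal moves: Kf8, Kd8, Ke7, Nb7, Nc6, Nc4, Nxb3, Bc8, Bd7, Be6, Bf5, Bg4+, Bg2+, Bf1, Nxd5, Nb5, Ne4, Na4, Ne2, Na2, Nd1, Nb1.
Count: 22.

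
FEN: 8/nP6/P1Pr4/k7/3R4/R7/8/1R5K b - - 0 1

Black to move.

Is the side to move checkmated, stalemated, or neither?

checkmate

Black to move; black king on a5.
In check: yes, from the white rook on a3.
King squares — a4: attacked by Ra3; b4: attacked by Rb1; b5: attacked by Rb1; a6: attacked by Ra3; b6: attacked by Rb1.
Legal moves for Black: none.
In check with no legal moves → checkmate.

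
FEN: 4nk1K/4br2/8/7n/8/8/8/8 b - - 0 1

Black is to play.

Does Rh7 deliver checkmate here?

no

After Rh7: white king on h8; in check: yes, from the black rook on h7.
White has 1 legal reply: Kxh7.
In check but a legal move exists → not checkmate.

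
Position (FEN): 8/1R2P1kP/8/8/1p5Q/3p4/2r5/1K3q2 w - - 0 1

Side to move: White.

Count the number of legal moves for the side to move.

1

White to move; king on b1.
In check: yes, from the black queen on f1.
Legal moves: Qe1.
Count: 1.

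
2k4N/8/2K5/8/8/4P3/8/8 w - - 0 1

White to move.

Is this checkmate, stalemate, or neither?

White to move; white king on c6.
In check: no.
Legal moves for White: Nf7, Ng6, Kd6, Kb6, Kd5, Kc5, Kb5, e4.
White has 8 legal moves and is not in check → neither.

neither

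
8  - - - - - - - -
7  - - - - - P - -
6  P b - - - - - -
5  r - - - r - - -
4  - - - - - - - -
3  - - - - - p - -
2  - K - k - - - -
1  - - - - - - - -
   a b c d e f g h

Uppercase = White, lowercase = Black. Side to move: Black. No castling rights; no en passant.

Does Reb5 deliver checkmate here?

yes

After Reb5: white king on b2; in check: yes, from the black rook on b5.
King squares — a1: attacked by Ra5; b1: attacked by Rb5; c1: attacked by Kd2; a2: attacked by Ra5; c2: attacked by Kd2; a3: attacked by Ra5; b3: attacked by Rb5; c3: attacked by Kd2.
White has no legal moves → checkmate.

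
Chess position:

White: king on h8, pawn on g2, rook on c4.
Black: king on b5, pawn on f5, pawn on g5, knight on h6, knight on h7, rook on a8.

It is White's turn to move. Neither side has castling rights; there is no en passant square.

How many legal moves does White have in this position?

3

White to move; king on h8.
In check: yes, from the black rook on a8.
Legal moves: Kxh7, Kg7, Rc8.
Count: 3.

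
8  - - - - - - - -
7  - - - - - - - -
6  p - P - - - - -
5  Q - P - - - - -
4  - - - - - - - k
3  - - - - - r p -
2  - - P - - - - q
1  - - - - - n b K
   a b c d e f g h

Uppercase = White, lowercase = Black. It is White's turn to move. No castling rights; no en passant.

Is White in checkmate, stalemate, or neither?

White to move; white king on h1.
In check: yes, from the black queen on h2.
King squares — g1: attacked by Qh2; g2: attacked by Qh2; h2: attacked by Nf1.
Legal moves for White: none.
In check with no legal moves → checkmate.

checkmate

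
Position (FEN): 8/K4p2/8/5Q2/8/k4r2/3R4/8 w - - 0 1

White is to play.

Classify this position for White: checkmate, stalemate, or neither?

neither

White to move; white king on a7.
In check: no.
Legal moves for White include: Kb8, Ka8, Kb7, Kb6, Ka6, Qc8, Qh7, Qxf7, Qd7, Qg6, Qf6, Qe6, Qh5, Qg5, Qe5, Qd5, Qc5+, Qb5, ... (list truncated; more exist).
White has legal moves and is not in check → neither.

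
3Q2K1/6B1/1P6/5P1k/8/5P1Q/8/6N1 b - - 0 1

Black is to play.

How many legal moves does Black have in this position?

Black to move; king on h5.
In check: yes, from the white queen on h3.
Legal moves: none.
Count: 0.

0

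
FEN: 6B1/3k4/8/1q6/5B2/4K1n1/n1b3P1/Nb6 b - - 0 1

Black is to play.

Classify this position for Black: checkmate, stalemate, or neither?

Black to move; black king on d7.
In check: no.
Legal moves for Black include: Ke8, Kd8, Kc8, Ke7, Kc6, Qb8, Qb7, Qc6, Qb6+, Qa6, Qh5, Qg5, Qf5, Qe5+, Qd5, Qc5+, Qa5, Qc4, ... (list truncated; more exist).
Black has legal moves and is not in check → neither.

neither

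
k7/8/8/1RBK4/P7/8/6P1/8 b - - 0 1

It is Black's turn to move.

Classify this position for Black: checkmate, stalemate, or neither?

stalemate

Black to move; black king on a8.
In check: no.
King squares — a7: attacked by Bc5; b7: attacked by Rb5; b8: attacked by Rb5.
Legal moves for Black: none.
Not in check and no legal moves → stalemate.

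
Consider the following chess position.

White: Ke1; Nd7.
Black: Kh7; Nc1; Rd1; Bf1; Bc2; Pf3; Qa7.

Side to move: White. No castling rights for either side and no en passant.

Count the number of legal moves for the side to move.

White to move; king on e1.
In check: yes, from the black rook on d1.
Legal moves: none.
Count: 0.

0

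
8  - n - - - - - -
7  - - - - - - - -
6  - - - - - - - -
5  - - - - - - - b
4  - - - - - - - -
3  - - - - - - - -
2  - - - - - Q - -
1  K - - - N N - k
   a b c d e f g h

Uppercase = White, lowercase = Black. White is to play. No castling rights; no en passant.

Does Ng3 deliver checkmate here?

After Ng3: black king on h1; in check: yes, from the white knight on g3.
King squares — g1: attacked by Qf2; g2: attacked by Ne1; h2: attacked by Qf2.
Black has no legal moves → checkmate.

yes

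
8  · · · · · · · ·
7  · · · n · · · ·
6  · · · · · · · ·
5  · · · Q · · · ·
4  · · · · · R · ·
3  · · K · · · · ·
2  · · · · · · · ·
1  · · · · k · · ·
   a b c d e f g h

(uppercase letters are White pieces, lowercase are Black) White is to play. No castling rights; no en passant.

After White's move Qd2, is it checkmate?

After Qd2: black king on e1; in check: yes, from the white queen on d2.
King squares — d1: attacked by Qd2; f1: attacked by Rf4; d2: attacked by Kc3; e2: attacked by Qd2; f2: attacked by Qd2.
Black has no legal moves → checkmate.

yes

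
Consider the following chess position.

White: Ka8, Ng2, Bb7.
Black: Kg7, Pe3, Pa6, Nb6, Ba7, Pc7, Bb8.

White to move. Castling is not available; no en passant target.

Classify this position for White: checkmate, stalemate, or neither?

checkmate

White to move; white king on a8.
In check: yes, from the black knight on b6.
King squares — a7: attacked by Bb8; b7: own bishop; b8: attacked by Ba7.
Legal moves for White: none.
In check with no legal moves → checkmate.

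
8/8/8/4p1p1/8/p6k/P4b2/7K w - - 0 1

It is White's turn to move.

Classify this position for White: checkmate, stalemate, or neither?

White to move; white king on h1.
In check: no.
King squares — g1: attacked by Bf2; g2: attacked by Kh3; h2: attacked by Kh3.
Legal moves for White: none.
Not in check and no legal moves → stalemate.

stalemate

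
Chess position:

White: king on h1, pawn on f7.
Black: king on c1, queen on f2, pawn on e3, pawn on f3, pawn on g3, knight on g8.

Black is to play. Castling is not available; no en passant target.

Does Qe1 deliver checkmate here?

After Qe1: white king on h1; in check: yes, from the black queen on e1.
King squares — g1: attacked by Qe1; g2: attacked by Pf3; h2: attacked by Pg3.
White has no legal moves → checkmate.

yes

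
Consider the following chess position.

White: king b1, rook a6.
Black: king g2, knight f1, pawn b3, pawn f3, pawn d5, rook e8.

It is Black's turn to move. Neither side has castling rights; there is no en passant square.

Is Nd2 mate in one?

After Nd2: white king on b1; in check: yes, from the black knight on d2.
White has 3 legal replies: Kb2, Kc1, Ka1.
In check but a legal move exists → not checkmate.

no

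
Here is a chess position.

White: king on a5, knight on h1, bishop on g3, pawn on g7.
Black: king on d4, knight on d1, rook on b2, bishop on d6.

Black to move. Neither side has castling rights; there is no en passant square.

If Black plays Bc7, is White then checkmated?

no

After Bc7: white king on a5; in check: yes, from the black bishop on c7.
White has 3 legal replies: Ka6, Ka4, Bxc7.
In check but a legal move exists → not checkmate.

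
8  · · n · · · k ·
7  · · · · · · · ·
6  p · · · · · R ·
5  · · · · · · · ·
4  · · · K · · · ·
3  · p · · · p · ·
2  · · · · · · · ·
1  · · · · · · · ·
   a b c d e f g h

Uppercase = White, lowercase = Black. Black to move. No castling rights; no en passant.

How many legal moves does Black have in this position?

4

Black to move; king on g8.
In check: yes, from the white rook on g6.
Legal moves: Kh8, Kf8, Kh7, Kf7.
Count: 4.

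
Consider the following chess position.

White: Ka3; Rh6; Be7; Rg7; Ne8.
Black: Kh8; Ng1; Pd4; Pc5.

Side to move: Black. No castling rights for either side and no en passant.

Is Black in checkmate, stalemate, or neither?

checkmate

Black to move; black king on h8.
In check: yes, from the white rook on h6.
King squares — g7: attacked by Ne8; h7: attacked by Rh6; g8: attacked by Rg7.
Legal moves for Black: none.
In check with no legal moves → checkmate.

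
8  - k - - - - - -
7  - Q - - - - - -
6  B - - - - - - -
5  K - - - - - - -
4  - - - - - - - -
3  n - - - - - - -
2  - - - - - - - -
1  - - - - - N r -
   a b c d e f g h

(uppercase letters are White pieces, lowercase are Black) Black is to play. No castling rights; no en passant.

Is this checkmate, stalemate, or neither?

Black to move; black king on b8.
In check: yes, from the white queen on b7.
King squares — a7: attacked by Qb7; b7: attacked by Ba6; c7: attacked by Qb7; a8: attacked by Qb7; c8: attacked by Qb7.
Legal moves for Black: none.
In check with no legal moves → checkmate.

checkmate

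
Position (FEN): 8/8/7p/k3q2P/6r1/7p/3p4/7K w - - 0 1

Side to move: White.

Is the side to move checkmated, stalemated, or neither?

stalemate

White to move; white king on h1.
In check: no.
King squares — g1: attacked by Rg4; g2: attacked by Ph3; h2: attacked by Qe5.
Legal moves for White: none.
Not in check and no legal moves → stalemate.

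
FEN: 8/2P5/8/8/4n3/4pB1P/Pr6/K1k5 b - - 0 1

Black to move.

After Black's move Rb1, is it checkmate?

After Rb1: white king on a1; in check: yes, from the black rook on b1.
King squares — b1: attacked by Kc1; a2: own pawn; b2: attacked by Rb1.
White has no legal moves → checkmate.

yes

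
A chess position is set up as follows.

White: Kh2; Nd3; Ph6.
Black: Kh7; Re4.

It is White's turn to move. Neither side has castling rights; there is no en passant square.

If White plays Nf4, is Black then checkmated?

no

After Nf4: black king on h7; in check: no.
Black is not in check, so this cannot be checkmate.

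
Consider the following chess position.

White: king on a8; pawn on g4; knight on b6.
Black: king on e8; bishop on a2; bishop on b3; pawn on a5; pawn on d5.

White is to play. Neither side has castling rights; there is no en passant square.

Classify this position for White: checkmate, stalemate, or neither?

White to move; white king on a8.
In check: no.
Legal moves for White: Kb8, Kb7, Ka7, Nc8, Nd7, Nxd5, Nc4, Na4, g5.
White has 9 legal moves and is not in check → neither.

neither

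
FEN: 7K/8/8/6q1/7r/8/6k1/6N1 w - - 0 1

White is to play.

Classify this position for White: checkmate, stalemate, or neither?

White to move; white king on h8.
In check: yes, from the black rook on h4.
King squares — g7: attacked by Qg5; h7: attacked by Rh4; g8: attacked by Qg5.
Legal moves for White: none.
In check with no legal moves → checkmate.

checkmate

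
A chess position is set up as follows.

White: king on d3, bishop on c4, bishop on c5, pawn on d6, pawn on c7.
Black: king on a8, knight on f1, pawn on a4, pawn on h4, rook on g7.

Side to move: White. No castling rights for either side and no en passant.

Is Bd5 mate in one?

After Bd5: black king on a8; in check: yes, from the white bishop on d5.
King squares — a7: attacked by Bc5; b7: attacked by Bd5; b8: attacked by Pc7.
Black has no legal moves → checkmate.

yes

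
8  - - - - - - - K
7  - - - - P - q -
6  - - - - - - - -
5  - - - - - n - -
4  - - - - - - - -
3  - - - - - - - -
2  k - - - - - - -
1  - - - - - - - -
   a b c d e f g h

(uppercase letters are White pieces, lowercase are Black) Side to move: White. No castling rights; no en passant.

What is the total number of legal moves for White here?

White to move; king on h8.
In check: yes, from the black queen on g7.
Legal moves: none.
Count: 0.

0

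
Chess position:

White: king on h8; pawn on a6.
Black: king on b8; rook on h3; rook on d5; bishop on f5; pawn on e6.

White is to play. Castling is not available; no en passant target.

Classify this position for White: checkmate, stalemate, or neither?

neither

White to move; white king on h8.
In check: yes, from the black rook on h3.
King squares — g7: available; h7: attacked by Rh3; g8: available.
Legal moves for White: Kg8, Kg7.
White is in check but has 2 legal moves → neither.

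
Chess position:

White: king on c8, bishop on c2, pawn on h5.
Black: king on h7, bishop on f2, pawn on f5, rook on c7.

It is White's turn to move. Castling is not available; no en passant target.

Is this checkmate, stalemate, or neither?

White to move; white king on c8.
In check: yes, from the black rook on c7.
King squares — b7: attacked by Rc7; c7: available; d7: attacked by Rc7; b8: available; d8: available.
Legal moves for White: Kd8, Kb8, Kxc7.
White is in check but has 3 legal moves → neither.

neither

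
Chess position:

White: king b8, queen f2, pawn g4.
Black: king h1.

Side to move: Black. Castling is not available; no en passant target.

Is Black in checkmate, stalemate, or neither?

stalemate

Black to move; black king on h1.
In check: no.
King squares — g1: attacked by Qf2; g2: attacked by Qf2; h2: attacked by Qf2.
Legal moves for Black: none.
Not in check and no legal moves → stalemate.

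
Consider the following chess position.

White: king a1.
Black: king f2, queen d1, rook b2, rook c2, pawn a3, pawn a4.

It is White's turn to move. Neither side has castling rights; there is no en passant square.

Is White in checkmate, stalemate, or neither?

checkmate

White to move; white king on a1.
In check: yes, from the black queen on d1.
King squares — b1: attacked by Qd1; a2: attacked by Rb2; b2: attacked by Rc2.
Legal moves for White: none.
In check with no legal moves → checkmate.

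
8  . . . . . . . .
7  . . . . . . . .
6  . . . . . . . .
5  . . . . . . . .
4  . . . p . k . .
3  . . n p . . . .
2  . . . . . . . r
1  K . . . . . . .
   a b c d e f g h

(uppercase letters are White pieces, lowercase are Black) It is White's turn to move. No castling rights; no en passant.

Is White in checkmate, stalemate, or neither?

stalemate

White to move; white king on a1.
In check: no.
King squares — b1: attacked by Nc3; a2: attacked by Rh2; b2: attacked by Rh2.
Legal moves for White: none.
Not in check and no legal moves → stalemate.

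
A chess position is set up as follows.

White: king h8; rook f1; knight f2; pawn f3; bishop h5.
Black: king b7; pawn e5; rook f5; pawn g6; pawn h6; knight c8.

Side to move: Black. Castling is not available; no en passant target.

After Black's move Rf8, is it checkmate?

After Rf8: white king on h8; in check: yes, from the black rook on f8.
White has 2 legal replies: Kh7, Kg7.
In check but a legal move exists → not checkmate.

no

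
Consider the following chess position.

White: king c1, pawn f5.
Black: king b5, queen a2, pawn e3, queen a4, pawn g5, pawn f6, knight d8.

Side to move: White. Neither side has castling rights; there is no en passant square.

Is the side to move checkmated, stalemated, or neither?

stalemate

White to move; white king on c1.
In check: no.
King squares — b1: attacked by Qa2; d1: attacked by Qa4; b2: attacked by Qa2; c2: attacked by Qa2; d2: attacked by Qa2.
Legal moves for White: none.
Not in check and no legal moves → stalemate.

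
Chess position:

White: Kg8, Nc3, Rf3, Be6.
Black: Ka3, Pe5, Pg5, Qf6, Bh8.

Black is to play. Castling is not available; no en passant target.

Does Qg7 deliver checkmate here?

yes

After Qg7: white king on g8; in check: yes, from the black queen on g7.
King squares — f7: attacked by Qg7; g7: attacked by Bh8; h7: attacked by Qg7; f8: attacked by Qg7; h8: attacked by Qg7.
White has no legal moves → checkmate.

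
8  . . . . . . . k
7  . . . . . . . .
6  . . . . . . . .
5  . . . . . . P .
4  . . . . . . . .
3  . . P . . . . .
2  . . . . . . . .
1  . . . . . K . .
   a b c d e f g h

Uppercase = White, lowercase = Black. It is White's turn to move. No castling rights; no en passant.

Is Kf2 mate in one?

After Kf2: black king on h8; in check: no.
Black is not in check, so this cannot be checkmate.

no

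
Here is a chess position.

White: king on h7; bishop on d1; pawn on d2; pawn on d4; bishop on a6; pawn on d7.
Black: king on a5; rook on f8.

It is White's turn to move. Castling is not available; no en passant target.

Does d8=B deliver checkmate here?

no

After d8=B: black king on a5; in check: yes, from the white bishop on d8.
Black has 3 legal replies: Kxa6, Kb4, Rxd8.
In check but a legal move exists → not checkmate.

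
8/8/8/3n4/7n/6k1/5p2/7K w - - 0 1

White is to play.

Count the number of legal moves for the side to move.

0

White to move; king on h1.
In check: no.
Legal moves: none.
Count: 0.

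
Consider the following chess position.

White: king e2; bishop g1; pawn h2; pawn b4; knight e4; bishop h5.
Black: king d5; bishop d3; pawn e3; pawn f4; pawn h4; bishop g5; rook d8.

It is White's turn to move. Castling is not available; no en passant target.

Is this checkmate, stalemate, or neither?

White to move; white king on e2.
In check: yes, from the black bishop on d3.
King squares — d1: available; e1: available; f1: attacked by Bd3; d2: attacked by Pe3; f2: attacked by Pe3; d3: available; e3: attacked by Pf4; f3: available.
Legal moves for White: Kf3, Kxd3, Ke1, Kd1.
White is in check but has 4 legal moves → neither.

neither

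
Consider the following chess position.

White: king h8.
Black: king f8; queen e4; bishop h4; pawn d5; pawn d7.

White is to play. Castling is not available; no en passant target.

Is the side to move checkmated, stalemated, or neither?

stalemate

White to move; white king on h8.
In check: no.
King squares — g7: attacked by Kf8; h7: attacked by Qe4; g8: attacked by Kf8.
Legal moves for White: none.
Not in check and no legal moves → stalemate.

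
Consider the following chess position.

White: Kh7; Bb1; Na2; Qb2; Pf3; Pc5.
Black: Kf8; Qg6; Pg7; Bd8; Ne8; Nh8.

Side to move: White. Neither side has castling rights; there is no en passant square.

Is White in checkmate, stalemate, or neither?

White to move; white king on h7.
In check: yes, from the black queen on g6.
King squares — g6: attacked by Nh8; h6: attacked by Qg6; g7: attacked by Qg6; g8: attacked by Kf8; h8: available.
Legal moves for White: Kxh8, Bxg6.
White is in check but has 2 legal moves → neither.

neither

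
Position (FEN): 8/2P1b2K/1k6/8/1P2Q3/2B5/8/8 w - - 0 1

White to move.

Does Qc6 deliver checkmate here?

no

After Qc6: black king on b6; in check: yes, from the white queen on c6.
Black has 2 legal replies: Ka7, Kxc6.
In check but a legal move exists → not checkmate.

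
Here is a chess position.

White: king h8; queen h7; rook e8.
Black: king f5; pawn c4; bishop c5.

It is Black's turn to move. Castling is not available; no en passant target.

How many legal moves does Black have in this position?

4

Black to move; king on f5.
In check: yes, from the white queen on h7.
Legal moves: Kf6, Kg5, Kg4, Kf4.
Count: 4.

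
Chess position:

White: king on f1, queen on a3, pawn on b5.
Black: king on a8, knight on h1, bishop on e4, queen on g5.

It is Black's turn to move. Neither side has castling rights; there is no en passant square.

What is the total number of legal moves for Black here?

Black to move; king on a8.
In check: yes, from the white queen on a3.
Legal moves: Kb8, Kb7.
Count: 2.

2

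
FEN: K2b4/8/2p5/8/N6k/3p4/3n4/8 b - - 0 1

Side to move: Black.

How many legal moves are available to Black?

Black to move; king on h4.
In check: no.
Legal moves: Be7, Bc7, Bf6, Bb6, Bg5, Ba5, Kh5, Kg5, Kg4, Kh3, Kg3, Ne4, Nc4, Nf3, Nb3, Nf1, Nb1, c5.
Count: 18.

18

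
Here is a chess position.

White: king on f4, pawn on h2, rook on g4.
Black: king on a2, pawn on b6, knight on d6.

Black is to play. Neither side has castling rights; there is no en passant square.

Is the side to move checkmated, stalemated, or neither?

neither

Black to move; black king on a2.
In check: no.
Legal moves for Black: Ne8, Nc8, Nf7, Nb7, Nf5, Nb5, Ne4, Nc4, Kb3, Ka3, Kb2, Kb1, Ka1, b5.
Black has 14 legal moves and is not in check → neither.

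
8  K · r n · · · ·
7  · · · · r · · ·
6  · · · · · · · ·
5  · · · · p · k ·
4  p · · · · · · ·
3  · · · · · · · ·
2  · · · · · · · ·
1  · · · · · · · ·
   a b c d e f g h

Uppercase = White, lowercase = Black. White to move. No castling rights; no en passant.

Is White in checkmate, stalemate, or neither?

White to move; white king on a8.
In check: yes, from the black rook on c8.
King squares — a7: attacked by Re7; b7: attacked by Re7; b8: attacked by Rc8.
Legal moves for White: none.
In check with no legal moves → checkmate.

checkmate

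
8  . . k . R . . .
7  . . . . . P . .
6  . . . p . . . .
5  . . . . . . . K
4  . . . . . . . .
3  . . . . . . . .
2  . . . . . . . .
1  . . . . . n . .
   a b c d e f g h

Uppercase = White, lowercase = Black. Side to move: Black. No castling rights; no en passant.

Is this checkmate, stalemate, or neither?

Black to move; black king on c8.
In check: yes, from the white rook on e8.
King squares — b7: available; c7: available; d7: available; b8: attacked by Re8; d8: attacked by Re8.
Legal moves for Black: Kd7, Kc7, Kb7.
Black is in check but has 3 legal moves → neither.

neither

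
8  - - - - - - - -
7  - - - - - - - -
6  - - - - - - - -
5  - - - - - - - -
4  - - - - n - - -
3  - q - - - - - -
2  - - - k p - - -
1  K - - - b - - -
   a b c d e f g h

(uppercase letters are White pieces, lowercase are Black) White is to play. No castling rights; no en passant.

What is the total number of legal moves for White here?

0

White to move; king on a1.
In check: no.
Legal moves: none.
Count: 0.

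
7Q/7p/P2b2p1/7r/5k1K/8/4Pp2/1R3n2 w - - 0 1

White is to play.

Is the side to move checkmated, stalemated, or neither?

White to move; white king on h4.
In check: yes, from the black rook on h5.
King squares — g3: attacked by Nf1; h3: attacked by Rh5; g4: attacked by Kf4; g5: attacked by Kf4; h5: attacked by Pg6.
Legal moves for White: none.
In check with no legal moves → checkmate.

checkmate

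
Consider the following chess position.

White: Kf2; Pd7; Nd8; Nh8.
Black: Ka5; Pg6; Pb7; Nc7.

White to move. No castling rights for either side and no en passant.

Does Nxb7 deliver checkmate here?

no

After Nxb7: black king on a5; in check: yes, from the white knight on b7.
Black has 5 legal replies: Kb6, Ka6, Kb5, Kb4, Ka4.
In check but a legal move exists → not checkmate.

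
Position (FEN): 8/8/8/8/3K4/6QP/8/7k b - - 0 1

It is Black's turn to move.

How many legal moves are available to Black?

0

Black to move; king on h1.
In check: no.
Legal moves: none.
Count: 0.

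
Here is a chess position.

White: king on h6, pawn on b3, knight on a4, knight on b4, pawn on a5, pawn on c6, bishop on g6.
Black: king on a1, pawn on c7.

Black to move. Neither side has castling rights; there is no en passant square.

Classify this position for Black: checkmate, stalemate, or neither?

Black to move; black king on a1.
In check: no.
King squares — b1: attacked by Bg6; a2: attacked by Nb4; b2: attacked by Na4.
Legal moves for Black: none.
Not in check and no legal moves → stalemate.

stalemate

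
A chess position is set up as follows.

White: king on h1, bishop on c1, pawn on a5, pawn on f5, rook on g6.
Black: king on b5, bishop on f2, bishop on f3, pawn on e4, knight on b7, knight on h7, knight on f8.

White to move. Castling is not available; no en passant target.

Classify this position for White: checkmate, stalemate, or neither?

neither

White to move; white king on h1.
In check: yes, from the black bishop on f3.
Legal moves for White: Kh2, Rg2.
White is in check but has 2 legal moves → neither.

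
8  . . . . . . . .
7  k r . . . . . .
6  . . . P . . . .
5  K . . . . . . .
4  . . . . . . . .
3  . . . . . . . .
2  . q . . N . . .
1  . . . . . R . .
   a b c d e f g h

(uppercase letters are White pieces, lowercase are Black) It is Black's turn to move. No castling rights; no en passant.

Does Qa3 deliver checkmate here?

yes

After Qa3: white king on a5; in check: yes, from the black queen on a3.
King squares — a4: attacked by Qa3; b4: attacked by Qa3; b5: attacked by Rb7; a6: attacked by Qa3; b6: attacked by Ka7.
White has no legal moves → checkmate.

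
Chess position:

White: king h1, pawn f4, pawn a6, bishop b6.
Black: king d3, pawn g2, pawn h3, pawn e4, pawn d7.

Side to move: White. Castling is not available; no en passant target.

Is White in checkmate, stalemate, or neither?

White to move; white king on h1.
In check: yes, from the black pawn on g2.
Legal moves for White: Kh2, Kg1.
White is in check but has 2 legal moves → neither.

neither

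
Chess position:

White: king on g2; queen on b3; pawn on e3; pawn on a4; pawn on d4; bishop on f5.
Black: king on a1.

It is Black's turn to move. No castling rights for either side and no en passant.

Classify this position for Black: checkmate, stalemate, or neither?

stalemate

Black to move; black king on a1.
In check: no.
King squares — b1: attacked by Qb3; a2: attacked by Qb3; b2: attacked by Qb3.
Legal moves for Black: none.
Not in check and no legal moves → stalemate.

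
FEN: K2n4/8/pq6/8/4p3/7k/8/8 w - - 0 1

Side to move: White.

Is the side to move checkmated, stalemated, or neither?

stalemate

White to move; white king on a8.
In check: no.
King squares — a7: attacked by Qb6; b7: attacked by Qb6; b8: attacked by Qb6.
Legal moves for White: none.
Not in check and no legal moves → stalemate.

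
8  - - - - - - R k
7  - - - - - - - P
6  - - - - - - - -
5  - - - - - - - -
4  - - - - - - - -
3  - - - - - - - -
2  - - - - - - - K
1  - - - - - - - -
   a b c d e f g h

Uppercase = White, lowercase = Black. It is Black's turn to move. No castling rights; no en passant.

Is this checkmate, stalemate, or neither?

neither

Black to move; black king on h8.
In check: yes, from the white rook on g8.
King squares — g7: attacked by Rg8; h7: available; g8: attacked by Ph7.
Legal moves for Black: Kxh7.
Black is in check but has 1 legal move → neither.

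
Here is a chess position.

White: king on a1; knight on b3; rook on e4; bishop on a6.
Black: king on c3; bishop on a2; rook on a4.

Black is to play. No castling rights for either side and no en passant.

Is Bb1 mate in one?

no

After Bb1: white king on a1; in check: yes, from the black rook on a4.
White has 2 legal replies: Kxb1, Rxa4.
In check but a legal move exists → not checkmate.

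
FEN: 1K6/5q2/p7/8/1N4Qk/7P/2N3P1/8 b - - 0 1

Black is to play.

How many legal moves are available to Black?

0

Black to move; king on h4.
In check: yes, from the white queen on g4.
Legal moves: none.
Count: 0.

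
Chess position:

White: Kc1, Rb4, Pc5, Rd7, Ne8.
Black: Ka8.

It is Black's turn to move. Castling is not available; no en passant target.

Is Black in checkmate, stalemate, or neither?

stalemate

Black to move; black king on a8.
In check: no.
King squares — a7: attacked by Rd7; b7: attacked by Rb4; b8: attacked by Rb4.
Legal moves for Black: none.
Not in check and no legal moves → stalemate.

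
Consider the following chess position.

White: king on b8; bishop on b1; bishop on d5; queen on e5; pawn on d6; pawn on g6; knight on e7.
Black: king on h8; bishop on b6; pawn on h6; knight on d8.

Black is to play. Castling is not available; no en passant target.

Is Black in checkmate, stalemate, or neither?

checkmate

Black to move; black king on h8.
In check: yes, from the white queen on e5.
King squares — g7: attacked by Qe5; h7: attacked by Pg6; g8: attacked by Bd5.
Legal moves for Black: none.
In check with no legal moves → checkmate.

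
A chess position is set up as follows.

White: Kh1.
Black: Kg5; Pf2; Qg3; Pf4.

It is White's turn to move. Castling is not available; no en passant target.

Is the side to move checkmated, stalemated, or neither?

stalemate

White to move; white king on h1.
In check: no.
King squares — g1: attacked by Pf2; g2: attacked by Qg3; h2: attacked by Qg3.
Legal moves for White: none.
Not in check and no legal moves → stalemate.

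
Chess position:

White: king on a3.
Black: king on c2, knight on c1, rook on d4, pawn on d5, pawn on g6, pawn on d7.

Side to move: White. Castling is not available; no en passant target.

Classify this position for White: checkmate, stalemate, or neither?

stalemate

White to move; white king on a3.
In check: no.
King squares — a2: attacked by Nc1; b2: attacked by Kc2; b3: attacked by Nc1; a4: attacked by Rd4; b4: attacked by Rd4.
Legal moves for White: none.
Not in check and no legal moves → stalemate.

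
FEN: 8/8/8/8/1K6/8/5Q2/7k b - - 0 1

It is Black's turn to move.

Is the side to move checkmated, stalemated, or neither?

stalemate

Black to move; black king on h1.
In check: no.
King squares — g1: attacked by Qf2; g2: attacked by Qf2; h2: attacked by Qf2.
Legal moves for Black: none.
Not in check and no legal moves → stalemate.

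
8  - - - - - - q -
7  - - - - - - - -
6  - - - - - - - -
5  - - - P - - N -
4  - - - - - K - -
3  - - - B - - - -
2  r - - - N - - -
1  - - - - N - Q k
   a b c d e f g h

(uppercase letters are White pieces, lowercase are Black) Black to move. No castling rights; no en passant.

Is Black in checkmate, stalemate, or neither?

Black to move; black king on h1.
In check: yes, from the white queen on g1.
King squares — g1: attacked by Ne2; g2: attacked by Ne1; h2: attacked by Qg1.
Legal moves for Black: none.
In check with no legal moves → checkmate.

checkmate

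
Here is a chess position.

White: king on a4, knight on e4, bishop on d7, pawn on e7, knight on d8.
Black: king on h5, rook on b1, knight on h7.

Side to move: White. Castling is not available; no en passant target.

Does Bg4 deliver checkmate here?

After Bg4: black king on h5; in check: yes, from the white bishop on g4.
Black has 4 legal replies: Kh6, Kg6, Kh4, Kxg4.
In check but a legal move exists → not checkmate.

no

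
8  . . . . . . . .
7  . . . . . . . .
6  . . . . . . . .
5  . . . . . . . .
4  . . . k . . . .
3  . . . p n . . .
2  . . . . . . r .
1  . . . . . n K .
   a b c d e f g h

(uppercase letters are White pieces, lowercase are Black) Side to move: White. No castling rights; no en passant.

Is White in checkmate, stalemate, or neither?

neither

White to move; white king on g1.
In check: yes, from the black rook on g2.
Legal moves for White: Kh1.
White is in check but has 1 legal move → neither.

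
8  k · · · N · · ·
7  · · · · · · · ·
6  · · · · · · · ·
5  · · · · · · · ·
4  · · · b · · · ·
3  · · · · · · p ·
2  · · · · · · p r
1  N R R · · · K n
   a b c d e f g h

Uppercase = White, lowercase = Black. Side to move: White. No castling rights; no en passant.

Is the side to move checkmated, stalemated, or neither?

White to move; white king on g1.
In check: yes, from the black bishop on d4.
King squares — f1: attacked by Pg2; h1: attacked by Pg2; f2: attacked by Nh1; g2: attacked by Rh2; h2: attacked by Pg3.
Legal moves for White: none.
In check with no legal moves → checkmate.

checkmate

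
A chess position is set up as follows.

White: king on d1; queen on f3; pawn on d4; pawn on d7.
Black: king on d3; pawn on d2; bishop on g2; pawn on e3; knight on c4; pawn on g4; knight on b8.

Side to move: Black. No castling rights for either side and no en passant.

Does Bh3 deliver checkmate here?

no

After Bh3: white king on d1; in check: no.
White is not in check, so this cannot be checkmate.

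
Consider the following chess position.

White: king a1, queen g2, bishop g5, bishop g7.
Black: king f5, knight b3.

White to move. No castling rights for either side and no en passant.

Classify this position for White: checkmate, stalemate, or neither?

neither

White to move; white king on a1.
In check: yes, from the black knight on b3.
King squares — b1: available; a2: available; b2: available.
Legal moves for White: Kb2, Ka2, Kb1.
White is in check but has 3 legal moves → neither.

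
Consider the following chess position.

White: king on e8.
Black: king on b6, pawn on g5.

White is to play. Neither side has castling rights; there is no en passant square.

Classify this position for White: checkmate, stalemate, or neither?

neither

White to move; white king on e8.
In check: no.
Legal moves for White: Kf8, Kd8, Kf7, Ke7, Kd7.
White has 5 legal moves and is not in check → neither.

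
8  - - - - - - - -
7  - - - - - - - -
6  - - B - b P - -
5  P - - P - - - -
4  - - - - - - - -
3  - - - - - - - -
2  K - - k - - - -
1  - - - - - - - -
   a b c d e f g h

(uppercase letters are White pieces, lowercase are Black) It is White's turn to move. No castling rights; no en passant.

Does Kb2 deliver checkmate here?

After Kb2: black king on d2; in check: no.
Black is not in check, so this cannot be checkmate.

no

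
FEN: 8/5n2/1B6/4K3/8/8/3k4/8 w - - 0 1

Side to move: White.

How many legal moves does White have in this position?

7

White to move; king on e5.
In check: yes, from the black knight on f7.
Legal moves: Kf6, Ke6, Kf5, Kd5, Kf4, Ke4, Kd4.
Count: 7.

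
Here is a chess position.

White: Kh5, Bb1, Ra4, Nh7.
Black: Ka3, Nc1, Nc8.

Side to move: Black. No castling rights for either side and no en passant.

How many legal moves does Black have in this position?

Black to move; king on a3.
In check: yes, from the white rook on a4.
Legal moves: Kxa4, Kb3, Kb2.
Count: 3.

3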